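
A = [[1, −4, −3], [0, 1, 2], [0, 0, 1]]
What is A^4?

[[1, −16, −60], [0, 1, 8], [0, 0, 1]]

A = I + N where N = [[0, −4, −3], [0, 0, 2], [0, 0, 0]] is strictly upper-triangular, so N^3 = 0.
(I + N)^4 = I + 4·N + 6·N^2 = [[1, −16, −60], [0, 1, 8], [0, 0, 1]].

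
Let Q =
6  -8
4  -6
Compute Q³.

[[24, -32], [16, -24]]

tr Q = 0 and det Q = -4, so the characteristic polynomial is λ² − (0)λ + (-4) with roots -2 and 2.
Eigenvectors give P = [[1, 2], [1, 1]] with P⁻¹ = [[-1, 2], [1, -1]], and Q = P·diag(-2, 2)·P⁻¹.
Then Q³ = P·diag(-8, 8)·P⁻¹ = [[-8, 16], [-8, 8]] · [[-1, 2], [1, -1]] = [[24, -32], [16, -24]].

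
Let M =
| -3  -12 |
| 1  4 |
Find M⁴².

[[-3, -12], [1, 4]]

M² = M (a projection; rank 1, trace 1), so M⁴² = M.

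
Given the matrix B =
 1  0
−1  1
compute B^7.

B = I + N where N = [[0, 0], [−1, 0]] is strictly lower-triangular, so N^2 = 0.
(I + N)^7 = I + 7·N = [[1, 0], [−7, 1]].

[[1, 0], [−7, 1]]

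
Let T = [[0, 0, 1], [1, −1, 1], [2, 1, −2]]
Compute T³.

T² = [[2, 1, −2], [1, 2, −2], [−3, −3, 7]]
T³ = [[−3, −3, 7], [−2, −4, 7], [11, 10, −20]]

[[−3, −3, 7], [−2, −4, 7], [11, 10, −20]]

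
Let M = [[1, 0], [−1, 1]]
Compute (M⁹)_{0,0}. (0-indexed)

M = I + N where N = [[0, 0], [−1, 0]] is strictly lower-triangular, so N² = 0.
(I + N)⁹ = I + 9·N = [[1, 0], [−9, 1]].

1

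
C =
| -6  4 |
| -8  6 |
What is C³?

[[-24, 16], [-32, 24]]

tr C = 0 and det C = -4, so the characteristic polynomial is λ² − (0)λ + (-4) with roots 2 and -2.
Eigenvectors give P = [[-1, 1], [-2, 1]] with P⁻¹ = [[1, -1], [2, -1]], and C = P·diag(2, -2)·P⁻¹.
Then C³ = P·diag(8, -8)·P⁻¹ = [[-8, -8], [-16, -8]] · [[1, -1], [2, -1]] = [[-24, 16], [-32, 24]].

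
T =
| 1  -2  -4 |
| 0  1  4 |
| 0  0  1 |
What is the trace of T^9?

3

T = I + N where N = [[0, -2, -4], [0, 0, 4], [0, 0, 0]] is strictly upper-triangular, so N^3 = 0.
(I + N)^9 = I + 9·N + 36·N^2 = [[1, -18, -324], [0, 1, 36], [0, 0, 1]].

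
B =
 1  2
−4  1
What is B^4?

[[17, −56], [112, 17]]

B^2 = [[−7, 4], [−8, −7]]
B^3 = [[−23, −10], [20, −23]]
B^4 = [[17, −56], [112, 17]]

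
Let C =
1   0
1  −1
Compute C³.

[[1, 0], [1, −1]]

C² = [[1, 0], [0, 1]]
C³ = [[1, 0], [1, −1]]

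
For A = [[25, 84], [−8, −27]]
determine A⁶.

[[−4367, −15288], [1456, 5097]]

tr A = −2 and det A = −3, so the characteristic polynomial is λ² − (−2)λ + (−3) with roots 1 and −3.
Eigenvectors give P = [[−7, −3], [2, 1]] with P⁻¹ = [[−1, −3], [2, 7]], and A = P·diag(1, −3)·P⁻¹.
Then A⁶ = P·diag(1, 729)·P⁻¹ = [[−7, −2187], [2, 729]] · [[−1, −3], [2, 7]] = [[−4367, −15288], [1456, 5097]].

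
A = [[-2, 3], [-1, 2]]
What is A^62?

A² = I (check: tr A = 0 and det A = -1), so A^62 = I since 62 is even.

[[1, 0], [0, 1]]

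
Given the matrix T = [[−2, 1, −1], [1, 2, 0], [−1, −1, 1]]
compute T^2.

[[6, 1, 1], [0, 5, −1], [0, −4, 2]]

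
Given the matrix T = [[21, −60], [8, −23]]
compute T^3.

tr T = −2 and det T = −3, so the characteristic polynomial is λ² − (−2)λ + (−3) with roots 1 and −3.
Eigenvectors give P = [[3, −5], [1, −2]] with P⁻¹ = [[2, −5], [1, −3]], and T = P·diag(1, −3)·P⁻¹.
Then T^3 = P·diag(1, −27)·P⁻¹ = [[3, 135], [1, 54]] · [[2, −5], [1, −3]] = [[141, −420], [56, −167]].

[[141, −420], [56, −167]]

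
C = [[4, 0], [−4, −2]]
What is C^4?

[[256, 0], [−160, 16]]

C^2 = [[16, 0], [−8, 4]]
C^3 = [[64, 0], [−48, −8]]
C^4 = [[256, 0], [−160, 16]]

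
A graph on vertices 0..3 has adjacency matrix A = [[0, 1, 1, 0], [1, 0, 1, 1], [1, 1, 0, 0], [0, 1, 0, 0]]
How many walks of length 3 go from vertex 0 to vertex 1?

4

The number of length-3 walks from vertex 0 to vertex 1 is entry (0,1) of A³, where A is the adjacency matrix.
A² = [[2, 1, 1, 1], [1, 3, 1, 0], [1, 1, 2, 1], [1, 0, 1, 1]]
A³ = [[2, 4, 3, 1], [4, 2, 4, 3], [3, 4, 2, 1], [1, 3, 1, 0]]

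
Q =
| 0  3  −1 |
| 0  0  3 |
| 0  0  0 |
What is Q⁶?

[[0, 0, 0], [0, 0, 0], [0, 0, 0]]

Q is strictly triangular, hence nilpotent: Q³ = 0, so Q⁶ = 0.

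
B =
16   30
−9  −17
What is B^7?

[[646, 1290], [−387, −773]]

tr B = −1 and det B = −2, so the characteristic polynomial is λ² − (−1)λ + (−2) with roots 1 and −2.
Eigenvectors give P = [[−2, −5], [1, 3]] with P⁻¹ = [[−3, −5], [1, 2]], and B = P·diag(1, −2)·P⁻¹.
Then B^7 = P·diag(1, −128)·P⁻¹ = [[−2, 640], [1, −384]] · [[−3, −5], [1, 2]] = [[646, 1290], [−387, −773]].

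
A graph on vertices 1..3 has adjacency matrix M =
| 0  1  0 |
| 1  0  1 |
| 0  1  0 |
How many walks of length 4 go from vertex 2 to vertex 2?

4

The number of length-4 walks from vertex 2 to vertex 2 is entry (2,2) of M⁴, where M is the adjacency matrix.
M² = [[1, 0, 1], [0, 2, 0], [1, 0, 1]]
M³ = [[0, 2, 0], [2, 0, 2], [0, 2, 0]]
M⁴ = [[2, 0, 2], [0, 4, 0], [2, 0, 2]]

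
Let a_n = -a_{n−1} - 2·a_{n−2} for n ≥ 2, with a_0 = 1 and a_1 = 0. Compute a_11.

With companion matrix B = [[-1, -2], [1, 0]], [a_n, a_{n−1}]ᵀ = B·[a_{n−1}, a_{n−2}]ᵀ, so [a_11, a_10]ᵀ = B¹⁰·[a_1, a_0]ᵀ.
B¹⁰ = [[23, -22], [11, 34]], giving [a_11, a_10]ᵀ = [[-22], [34]].

-22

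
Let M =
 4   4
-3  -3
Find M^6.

M² = M (a projection; rank 1, trace 1), so M^6 = M.

[[4, 4], [-3, -3]]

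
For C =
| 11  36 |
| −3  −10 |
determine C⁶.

[[253, 756], [−63, −188]]

tr C = 1 and det C = −2, so the characteristic polynomial is λ² − (1)λ + (−2) with roots −1 and 2.
Eigenvectors give P = [[3, −4], [−1, 1]] with P⁻¹ = [[−1, −4], [−1, −3]], and C = P·diag(−1, 2)·P⁻¹.
Then C⁶ = P·diag(1, 64)·P⁻¹ = [[3, −256], [−1, 64]] · [[−1, −4], [−1, −3]] = [[253, 756], [−63, −188]].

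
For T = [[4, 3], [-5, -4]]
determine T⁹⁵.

[[4, 3], [-5, -4]]

T² = I (check: tr T = 0 and det T = -1), so T⁹⁵ = T since 95 is odd.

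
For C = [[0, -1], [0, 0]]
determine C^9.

[[0, 0], [0, 0]]

C is strictly triangular, hence nilpotent: C^2 = 0, so C^9 = 0.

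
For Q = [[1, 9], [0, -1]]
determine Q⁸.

Q² = I (check: tr Q = 0 and det Q = -1), so Q⁸ = I since 8 is even.

[[1, 0], [0, 1]]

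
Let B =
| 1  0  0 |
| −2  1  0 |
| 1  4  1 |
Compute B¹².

B = I + N where N = [[0, 0, 0], [−2, 0, 0], [1, 4, 0]] is strictly lower-triangular, so N³ = 0.
(I + N)¹² = I + 12·N + 66·N² = [[1, 0, 0], [−24, 1, 0], [−516, 48, 1]].

[[1, 0, 0], [−24, 1, 0], [−516, 48, 1]]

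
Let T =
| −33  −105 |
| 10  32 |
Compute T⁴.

[[471, 1365], [−130, −374]]

tr T = −1 and det T = −6, so the characteristic polynomial is λ² − (−1)λ + (−6) with roots −3 and 2.
Eigenvectors give P = [[7, −3], [−2, 1]] with P⁻¹ = [[1, 3], [2, 7]], and T = P·diag(−3, 2)·P⁻¹.
Then T⁴ = P·diag(81, 16)·P⁻¹ = [[567, −48], [−162, 16]] · [[1, 3], [2, 7]] = [[471, 1365], [−130, −374]].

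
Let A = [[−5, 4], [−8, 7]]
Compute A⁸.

tr A = 2 and det A = −3, so the characteristic polynomial is λ² − (2)λ + (−3) with roots −1 and 3.
Eigenvectors give P = [[1, 1], [1, 2]] with P⁻¹ = [[2, −1], [−1, 1]], and A = P·diag(−1, 3)·P⁻¹.
Then A⁸ = P·diag(1, 6561)·P⁻¹ = [[1, 6561], [1, 13122]] · [[2, −1], [−1, 1]] = [[−6559, 6560], [−13120, 13121]].

[[−6559, 6560], [−13120, 13121]]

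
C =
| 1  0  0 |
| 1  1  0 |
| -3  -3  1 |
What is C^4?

C = I + N where N = [[0, 0, 0], [1, 0, 0], [-3, -3, 0]] is strictly lower-triangular, so N^3 = 0.
(I + N)^4 = I + 4·N + 6·N^2 = [[1, 0, 0], [4, 1, 0], [-30, -12, 1]].

[[1, 0, 0], [4, 1, 0], [-30, -12, 1]]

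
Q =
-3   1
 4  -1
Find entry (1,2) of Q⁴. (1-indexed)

Q² = [[13, -4], [-16, 5]]
Q³ = [[-55, 17], [68, -21]]
Q⁴ = [[233, -72], [-288, 89]]

-72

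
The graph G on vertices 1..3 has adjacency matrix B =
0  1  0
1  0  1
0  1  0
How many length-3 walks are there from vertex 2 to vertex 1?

The number of length-3 walks from vertex 2 to vertex 1 is entry (2,1) of B^3, where B is the adjacency matrix.
B^2 = [[1, 0, 1], [0, 2, 0], [1, 0, 1]]
B^3 = [[0, 2, 0], [2, 0, 2], [0, 2, 0]]

2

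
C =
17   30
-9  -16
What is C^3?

[[53, 90], [-27, -46]]

tr C = 1 and det C = -2, so the characteristic polynomial is λ² − (1)λ + (-2) with roots 2 and -1.
Eigenvectors give P = [[-2, -5], [1, 3]] with P⁻¹ = [[-3, -5], [1, 2]], and C = P·diag(2, -1)·P⁻¹.
Then C^3 = P·diag(8, -1)·P⁻¹ = [[-16, 5], [8, -3]] · [[-3, -5], [1, 2]] = [[53, 90], [-27, -46]].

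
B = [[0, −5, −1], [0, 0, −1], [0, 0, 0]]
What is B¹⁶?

[[0, 0, 0], [0, 0, 0], [0, 0, 0]]

B is strictly triangular, hence nilpotent: B³ = 0, so B¹⁶ = 0.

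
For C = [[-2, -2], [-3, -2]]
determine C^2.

[[10, 8], [12, 10]]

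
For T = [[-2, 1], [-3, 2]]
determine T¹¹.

T² = I (check: tr T = 0 and det T = -1), so T¹¹ = T since 11 is odd.

[[-2, 1], [-3, 2]]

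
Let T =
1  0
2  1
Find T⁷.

[[1, 0], [14, 1]]

T = I + N where N = [[0, 0], [2, 0]] is strictly lower-triangular, so N² = 0.
(I + N)⁷ = I + 7·N = [[1, 0], [14, 1]].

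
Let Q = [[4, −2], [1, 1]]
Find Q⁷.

tr Q = 5 and det Q = 6, so the characteristic polynomial is λ² − (5)λ + (6) with roots 3 and 2.
Eigenvectors give P = [[2, −1], [1, −1]] with P⁻¹ = [[1, −1], [1, −2]], and Q = P·diag(3, 2)·P⁻¹.
Then Q⁷ = P·diag(2187, 128)·P⁻¹ = [[4374, −128], [2187, −128]] · [[1, −1], [1, −2]] = [[4246, −4118], [2059, −1931]].

[[4246, −4118], [2059, −1931]]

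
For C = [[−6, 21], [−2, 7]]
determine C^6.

[[−6, 21], [−2, 7]]

C² = C (a projection; rank 1, trace 1), so C^6 = C.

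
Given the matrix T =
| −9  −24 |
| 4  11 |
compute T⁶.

[[−1455, −4368], [728, 2185]]

tr T = 2 and det T = −3, so the characteristic polynomial is λ² − (2)λ + (−3) with roots 3 and −1.
Eigenvectors give P = [[−2, −3], [1, 1]] with P⁻¹ = [[1, 3], [−1, −2]], and T = P·diag(3, −1)·P⁻¹.
Then T⁶ = P·diag(729, 1)·P⁻¹ = [[−1458, −3], [729, 1]] · [[1, 3], [−1, −2]] = [[−1455, −4368], [728, 2185]].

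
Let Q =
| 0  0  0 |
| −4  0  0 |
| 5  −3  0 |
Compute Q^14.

Q is strictly triangular, hence nilpotent: Q^3 = 0, so Q^14 = 0.

[[0, 0, 0], [0, 0, 0], [0, 0, 0]]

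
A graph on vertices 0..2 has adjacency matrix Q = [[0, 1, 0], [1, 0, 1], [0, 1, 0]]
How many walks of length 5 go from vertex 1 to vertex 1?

The number of length-5 walks from vertex 1 to vertex 1 is entry (1,1) of Q⁵, where Q is the adjacency matrix.
Q² = [[1, 0, 1], [0, 2, 0], [1, 0, 1]]
Q³ = [[0, 2, 0], [2, 0, 2], [0, 2, 0]]
Q⁴ = [[2, 0, 2], [0, 4, 0], [2, 0, 2]]
Q⁵ = [[0, 4, 0], [4, 0, 4], [0, 4, 0]]

0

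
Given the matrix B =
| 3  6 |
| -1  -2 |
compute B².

B² = B (a projection; rank 1, trace 1), so B² = B.

[[3, 6], [-1, -2]]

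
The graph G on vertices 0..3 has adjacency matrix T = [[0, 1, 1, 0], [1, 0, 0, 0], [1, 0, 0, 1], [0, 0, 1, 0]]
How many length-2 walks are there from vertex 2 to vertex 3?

0

The number of length-2 walks from vertex 2 to vertex 3 is entry (2,3) of T², where T is the adjacency matrix.
T² = [[2, 0, 0, 1], [0, 1, 1, 0], [0, 1, 2, 0], [1, 0, 0, 1]]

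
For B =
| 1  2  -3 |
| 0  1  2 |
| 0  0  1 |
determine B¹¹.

B = I + N where N = [[0, 2, -3], [0, 0, 2], [0, 0, 0]] is strictly upper-triangular, so N³ = 0.
(I + N)¹¹ = I + 11·N + 55·N² = [[1, 22, 187], [0, 1, 22], [0, 0, 1]].

[[1, 22, 187], [0, 1, 22], [0, 0, 1]]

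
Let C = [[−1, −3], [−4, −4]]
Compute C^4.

C^2 = [[13, 15], [20, 28]]
C^3 = [[−73, −99], [−132, −172]]
C^4 = [[469, 615], [820, 1084]]

[[469, 615], [820, 1084]]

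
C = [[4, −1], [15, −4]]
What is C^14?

[[1, 0], [0, 1]]

C² = I (check: tr C = 0 and det C = −1), so C^14 = I since 14 is even.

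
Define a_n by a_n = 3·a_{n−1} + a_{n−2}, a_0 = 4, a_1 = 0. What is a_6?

With companion matrix T = [[3, 1], [1, 0]], [a_n, a_{n−1}]ᵀ = T·[a_{n−1}, a_{n−2}]ᵀ, so [a_6, a_5]ᵀ = T⁵·[a_1, a_0]ᵀ.
T⁵ = [[360, 109], [109, 33]], giving [a_6, a_5]ᵀ = [[436], [132]].

436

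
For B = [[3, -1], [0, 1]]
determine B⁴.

B² = [[9, -4], [0, 1]]
B³ = [[27, -13], [0, 1]]
B⁴ = [[81, -40], [0, 1]]

[[81, -40], [0, 1]]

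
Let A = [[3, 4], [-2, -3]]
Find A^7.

A² = I (check: tr A = 0 and det A = -1), so A^7 = A since 7 is odd.

[[3, 4], [-2, -3]]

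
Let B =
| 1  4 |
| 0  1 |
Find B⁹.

[[1, 36], [0, 1]]

B = I + N where N = [[0, 4], [0, 0]] is strictly upper-triangular, so N² = 0.
(I + N)⁹ = I + 9·N = [[1, 36], [0, 1]].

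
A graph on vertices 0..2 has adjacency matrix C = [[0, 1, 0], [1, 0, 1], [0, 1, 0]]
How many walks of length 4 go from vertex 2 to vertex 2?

2

The number of length-4 walks from vertex 2 to vertex 2 is entry (2,2) of C⁴, where C is the adjacency matrix.
C² = [[1, 0, 1], [0, 2, 0], [1, 0, 1]]
C³ = [[0, 2, 0], [2, 0, 2], [0, 2, 0]]
C⁴ = [[2, 0, 2], [0, 4, 0], [2, 0, 2]]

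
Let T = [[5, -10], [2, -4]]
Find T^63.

T² = T (a projection; rank 1, trace 1), so T^63 = T.

[[5, -10], [2, -4]]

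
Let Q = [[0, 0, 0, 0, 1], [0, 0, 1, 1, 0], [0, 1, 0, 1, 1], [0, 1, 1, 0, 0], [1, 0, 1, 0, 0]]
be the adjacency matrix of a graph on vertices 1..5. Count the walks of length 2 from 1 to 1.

The number of length-2 walks from vertex 1 to vertex 1 is entry (1,1) of Q², where Q is the adjacency matrix.
Q² = [[1, 0, 1, 0, 0], [0, 2, 1, 1, 1], [1, 1, 3, 1, 0], [0, 1, 1, 2, 1], [0, 1, 0, 1, 2]]

1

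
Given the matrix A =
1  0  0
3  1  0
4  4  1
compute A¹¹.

A = I + N where N = [[0, 0, 0], [3, 0, 0], [4, 4, 0]] is strictly lower-triangular, so N³ = 0.
(I + N)¹¹ = I + 11·N + 55·N² = [[1, 0, 0], [33, 1, 0], [704, 44, 1]].

[[1, 0, 0], [33, 1, 0], [704, 44, 1]]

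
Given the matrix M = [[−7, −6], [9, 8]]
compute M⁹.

[[−1027, −1026], [1539, 1538]]

tr M = 1 and det M = −2, so the characteristic polynomial is λ² − (1)λ + (−2) with roots −1 and 2.
Eigenvectors give P = [[−1, −2], [1, 3]] with P⁻¹ = [[−3, −2], [1, 1]], and M = P·diag(−1, 2)·P⁻¹.
Then M⁹ = P·diag(−1, 512)·P⁻¹ = [[1, −1024], [−1, 1536]] · [[−3, −2], [1, 1]] = [[−1027, −1026], [1539, 1538]].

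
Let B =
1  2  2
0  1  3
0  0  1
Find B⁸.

B = I + N where N = [[0, 2, 2], [0, 0, 3], [0, 0, 0]] is strictly upper-triangular, so N³ = 0.
(I + N)⁸ = I + 8·N + 28·N² = [[1, 16, 184], [0, 1, 24], [0, 0, 1]].

[[1, 16, 184], [0, 1, 24], [0, 0, 1]]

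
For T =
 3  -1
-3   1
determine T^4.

[[192, -64], [-192, 64]]

T^2 = [[12, -4], [-12, 4]]
T^3 = [[48, -16], [-48, 16]]
T^4 = [[192, -64], [-192, 64]]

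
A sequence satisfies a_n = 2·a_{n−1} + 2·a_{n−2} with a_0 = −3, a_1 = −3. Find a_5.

With companion matrix Q = [[2, 2], [1, 0]], [a_n, a_{n−1}]ᵀ = Q·[a_{n−1}, a_{n−2}]ᵀ, so [a_5, a_4]ᵀ = Q^4·[a_1, a_0]ᵀ.
Q^4 = [[44, 32], [16, 12]], giving [a_5, a_4]ᵀ = [[−228], [−84]].

−228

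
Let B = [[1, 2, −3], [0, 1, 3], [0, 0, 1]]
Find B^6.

B = I + N where N = [[0, 2, −3], [0, 0, 3], [0, 0, 0]] is strictly upper-triangular, so N^3 = 0.
(I + N)^6 = I + 6·N + 15·N^2 = [[1, 12, 72], [0, 1, 18], [0, 0, 1]].

[[1, 12, 72], [0, 1, 18], [0, 0, 1]]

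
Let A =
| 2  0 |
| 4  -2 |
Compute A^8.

tr A = 0 and det A = -4, so the characteristic polynomial is λ² − (0)λ + (-4) with roots 2 and -2.
Eigenvectors give P = [[1, 0], [1, -1]] with P⁻¹ = [[1, 0], [1, -1]], and A = P·diag(2, -2)·P⁻¹.
Then A^8 = P·diag(256, 256)·P⁻¹ = [[256, 0], [256, -256]] · [[1, 0], [1, -1]] = [[256, 0], [0, 256]].

[[256, 0], [0, 256]]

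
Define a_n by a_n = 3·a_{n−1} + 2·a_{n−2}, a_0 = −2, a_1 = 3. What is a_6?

With companion matrix C = [[3, 2], [1, 0]], [a_n, a_{n−1}]ᵀ = C·[a_{n−1}, a_{n−2}]ᵀ, so [a_6, a_5]ᵀ = C^5·[a_1, a_0]ᵀ.
C^5 = [[495, 278], [139, 78]], giving [a_6, a_5]ᵀ = [[929], [261]].

929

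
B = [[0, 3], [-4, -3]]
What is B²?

[[-12, -9], [12, -3]]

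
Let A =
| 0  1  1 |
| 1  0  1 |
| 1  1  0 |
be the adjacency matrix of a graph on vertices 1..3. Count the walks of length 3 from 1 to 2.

3

The number of length-3 walks from vertex 1 to vertex 2 is entry (1,2) of A³, where A is the adjacency matrix.
A² = [[2, 1, 1], [1, 2, 1], [1, 1, 2]]
A³ = [[2, 3, 3], [3, 2, 3], [3, 3, 2]]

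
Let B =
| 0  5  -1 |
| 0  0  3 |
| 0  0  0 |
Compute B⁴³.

[[0, 0, 0], [0, 0, 0], [0, 0, 0]]

B is strictly triangular, hence nilpotent: B³ = 0, so B⁴³ = 0.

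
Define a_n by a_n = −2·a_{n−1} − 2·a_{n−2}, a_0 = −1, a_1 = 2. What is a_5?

With companion matrix M = [[−2, −2], [1, 0]], [a_n, a_{n−1}]ᵀ = M·[a_{n−1}, a_{n−2}]ᵀ, so [a_5, a_4]ᵀ = M⁴·[a_1, a_0]ᵀ.
M⁴ = [[−4, 0], [0, −4]], giving [a_5, a_4]ᵀ = [[−8], [4]].

−8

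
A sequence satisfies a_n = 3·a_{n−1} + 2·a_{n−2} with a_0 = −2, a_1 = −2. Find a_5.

−434

With companion matrix C = [[3, 2], [1, 0]], [a_n, a_{n−1}]ᵀ = C·[a_{n−1}, a_{n−2}]ᵀ, so [a_5, a_4]ᵀ = C⁴·[a_1, a_0]ᵀ.
C⁴ = [[139, 78], [39, 22]], giving [a_5, a_4]ᵀ = [[−434], [−122]].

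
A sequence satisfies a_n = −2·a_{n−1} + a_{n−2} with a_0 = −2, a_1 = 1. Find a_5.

With companion matrix A = [[−2, 1], [1, 0]], [a_n, a_{n−1}]ᵀ = A·[a_{n−1}, a_{n−2}]ᵀ, so [a_5, a_4]ᵀ = A⁴·[a_1, a_0]ᵀ.
A⁴ = [[29, −12], [−12, 5]], giving [a_5, a_4]ᵀ = [[53], [−22]].

53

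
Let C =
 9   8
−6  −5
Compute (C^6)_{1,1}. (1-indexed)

tr C = 4 and det C = 3, so the characteristic polynomial is λ² − (4)λ + (3) with roots 1 and 3.
Eigenvectors give P = [[−1, 4], [1, −3]] with P⁻¹ = [[3, 4], [1, 1]], and C = P·diag(1, 3)·P⁻¹.
Then C^6 = P·diag(1, 729)·P⁻¹ = [[−1, 2916], [1, −2187]] · [[3, 4], [1, 1]] = [[2913, 2912], [−2184, −2183]].

2913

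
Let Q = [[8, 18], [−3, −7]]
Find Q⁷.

[[386, 774], [−129, −259]]

tr Q = 1 and det Q = −2, so the characteristic polynomial is λ² − (1)λ + (−2) with roots 2 and −1.
Eigenvectors give P = [[−3, 2], [1, −1]] with P⁻¹ = [[−1, −2], [−1, −3]], and Q = P·diag(2, −1)·P⁻¹.
Then Q⁷ = P·diag(128, −1)·P⁻¹ = [[−384, −2], [128, 1]] · [[−1, −2], [−1, −3]] = [[386, 774], [−129, −259]].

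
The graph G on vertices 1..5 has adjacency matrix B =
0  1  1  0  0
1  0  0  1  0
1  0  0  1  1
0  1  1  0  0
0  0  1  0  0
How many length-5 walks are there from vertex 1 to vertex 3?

23

The number of length-5 walks from vertex 1 to vertex 3 is entry (1,3) of B⁵, where B is the adjacency matrix.
B² = [[2, 0, 0, 2, 1], [0, 2, 2, 0, 0], [0, 2, 3, 0, 0], [2, 0, 0, 2, 1], [1, 0, 0, 1, 1]]
B³ = [[0, 4, 5, 0, 0], [4, 0, 0, 4, 2], [5, 0, 0, 5, 3], [0, 4, 5, 0, 0], [0, 2, 3, 0, 0]]
B⁴ = [[9, 0, 0, 9, 5], [0, 8, 10, 0, 0], [0, 10, 13, 0, 0], [9, 0, 0, 9, 5], [5, 0, 0, 5, 3]]
B⁵ = [[0, 18, 23, 0, 0], [18, 0, 0, 18, 10], [23, 0, 0, 23, 13], [0, 18, 23, 0, 0], [0, 10, 13, 0, 0]]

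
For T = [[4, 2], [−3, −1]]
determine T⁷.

tr T = 3 and det T = 2, so the characteristic polynomial is λ² − (3)λ + (2) with roots 2 and 1.
Eigenvectors give P = [[−1, −2], [1, 3]] with P⁻¹ = [[−3, −2], [1, 1]], and T = P·diag(2, 1)·P⁻¹.
Then T⁷ = P·diag(128, 1)·P⁻¹ = [[−128, −2], [128, 3]] · [[−3, −2], [1, 1]] = [[382, 254], [−381, −253]].

[[382, 254], [−381, −253]]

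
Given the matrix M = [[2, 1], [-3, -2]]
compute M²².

[[1, 0], [0, 1]]

M² = I (check: tr M = 0 and det M = -1), so M²² = I since 22 is even.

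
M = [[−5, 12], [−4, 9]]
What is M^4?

[[−239, 480], [−160, 321]]

tr M = 4 and det M = 3, so the characteristic polynomial is λ² − (4)λ + (3) with roots 3 and 1.
Eigenvectors give P = [[−3, −2], [−2, −1]] with P⁻¹ = [[1, −2], [−2, 3]], and M = P·diag(3, 1)·P⁻¹.
Then M^4 = P·diag(81, 1)·P⁻¹ = [[−243, −2], [−162, −1]] · [[1, −2], [−2, 3]] = [[−239, 480], [−160, 321]].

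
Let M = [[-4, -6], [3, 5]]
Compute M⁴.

tr M = 1 and det M = -2, so the characteristic polynomial is λ² − (1)λ + (-2) with roots 2 and -1.
Eigenvectors give P = [[1, -2], [-1, 1]] with P⁻¹ = [[-1, -2], [-1, -1]], and M = P·diag(2, -1)·P⁻¹.
Then M⁴ = P·diag(16, 1)·P⁻¹ = [[16, -2], [-16, 1]] · [[-1, -2], [-1, -1]] = [[-14, -30], [15, 31]].

[[-14, -30], [15, 31]]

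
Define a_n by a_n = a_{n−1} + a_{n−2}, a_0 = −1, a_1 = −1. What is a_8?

−34

With companion matrix C = [[1, 1], [1, 0]], [a_n, a_{n−1}]ᵀ = C·[a_{n−1}, a_{n−2}]ᵀ, so [a_8, a_7]ᵀ = C⁷·[a_1, a_0]ᵀ.
C⁷ = [[21, 13], [13, 8]], giving [a_8, a_7]ᵀ = [[−34], [−21]].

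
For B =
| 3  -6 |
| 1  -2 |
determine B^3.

B² = B (a projection; rank 1, trace 1), so B^3 = B.

[[3, -6], [1, -2]]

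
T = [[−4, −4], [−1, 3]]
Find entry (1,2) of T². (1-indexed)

4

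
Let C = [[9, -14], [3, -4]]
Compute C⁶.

[[4719, -9310], [1995, -3926]]

tr C = 5 and det C = 6, so the characteristic polynomial is λ² − (5)λ + (6) with roots 3 and 2.
Eigenvectors give P = [[-7, 2], [-3, 1]] with P⁻¹ = [[-1, 2], [-3, 7]], and C = P·diag(3, 2)·P⁻¹.
Then C⁶ = P·diag(729, 64)·P⁻¹ = [[-5103, 128], [-2187, 64]] · [[-1, 2], [-3, 7]] = [[4719, -9310], [1995, -3926]].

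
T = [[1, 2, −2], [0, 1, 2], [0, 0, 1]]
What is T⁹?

[[1, 18, 126], [0, 1, 18], [0, 0, 1]]

T = I + N where N = [[0, 2, −2], [0, 0, 2], [0, 0, 0]] is strictly upper-triangular, so N³ = 0.
(I + N)⁹ = I + 9·N + 36·N² = [[1, 18, 126], [0, 1, 18], [0, 0, 1]].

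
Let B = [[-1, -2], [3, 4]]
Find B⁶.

tr B = 3 and det B = 2, so the characteristic polynomial is λ² − (3)λ + (2) with roots 2 and 1.
Eigenvectors give P = [[2, 1], [-3, -1]] with P⁻¹ = [[-1, -1], [3, 2]], and B = P·diag(2, 1)·P⁻¹.
Then B⁶ = P·diag(64, 1)·P⁻¹ = [[128, 1], [-192, -1]] · [[-1, -1], [3, 2]] = [[-125, -126], [189, 190]].

[[-125, -126], [189, 190]]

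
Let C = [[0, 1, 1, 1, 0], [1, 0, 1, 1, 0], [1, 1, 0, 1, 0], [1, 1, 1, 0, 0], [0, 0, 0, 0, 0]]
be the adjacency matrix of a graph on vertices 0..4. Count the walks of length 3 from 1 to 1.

6

The number of length-3 walks from vertex 1 to vertex 1 is entry (1,1) of C^3, where C is the adjacency matrix.
C^2 = [[3, 2, 2, 2, 0], [2, 3, 2, 2, 0], [2, 2, 3, 2, 0], [2, 2, 2, 3, 0], [0, 0, 0, 0, 0]]
C^3 = [[6, 7, 7, 7, 0], [7, 6, 7, 7, 0], [7, 7, 6, 7, 0], [7, 7, 7, 6, 0], [0, 0, 0, 0, 0]]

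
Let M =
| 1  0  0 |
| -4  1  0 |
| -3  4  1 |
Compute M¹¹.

[[1, 0, 0], [-44, 1, 0], [-913, 44, 1]]

M = I + N where N = [[0, 0, 0], [-4, 0, 0], [-3, 4, 0]] is strictly lower-triangular, so N³ = 0.
(I + N)¹¹ = I + 11·N + 55·N² = [[1, 0, 0], [-44, 1, 0], [-913, 44, 1]].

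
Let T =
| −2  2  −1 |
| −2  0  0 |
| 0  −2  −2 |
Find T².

[[0, −2, 4], [4, −4, 2], [4, 4, 4]]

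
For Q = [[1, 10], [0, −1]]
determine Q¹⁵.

[[1, 10], [0, −1]]

Q² = I (check: tr Q = 0 and det Q = −1), so Q¹⁵ = Q since 15 is odd.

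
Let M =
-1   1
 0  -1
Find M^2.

[[1, -2], [0, 1]]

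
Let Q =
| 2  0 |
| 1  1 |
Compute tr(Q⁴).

Q² = [[4, 0], [3, 1]]
Q³ = [[8, 0], [7, 1]]
Q⁴ = [[16, 0], [15, 1]]

17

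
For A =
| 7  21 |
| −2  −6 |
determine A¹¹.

[[7, 21], [−2, −6]]

A² = A (a projection; rank 1, trace 1), so A¹¹ = A.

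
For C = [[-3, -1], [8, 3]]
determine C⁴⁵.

C² = I (check: tr C = 0 and det C = -1), so C⁴⁵ = C since 45 is odd.

[[-3, -1], [8, 3]]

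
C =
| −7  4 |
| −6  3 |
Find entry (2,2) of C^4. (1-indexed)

tr C = −4 and det C = 3, so the characteristic polynomial is λ² − (−4)λ + (3) with roots −1 and −3.
Eigenvectors give P = [[−2, 1], [−3, 1]] with P⁻¹ = [[1, −1], [3, −2]], and C = P·diag(−1, −3)·P⁻¹.
Then C^4 = P·diag(1, 81)·P⁻¹ = [[−2, 81], [−3, 81]] · [[1, −1], [3, −2]] = [[241, −160], [240, −159]].

−159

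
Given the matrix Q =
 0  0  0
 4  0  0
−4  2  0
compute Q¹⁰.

Q is strictly triangular, hence nilpotent: Q³ = 0, so Q¹⁰ = 0.

[[0, 0, 0], [0, 0, 0], [0, 0, 0]]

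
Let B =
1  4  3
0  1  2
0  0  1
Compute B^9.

[[1, 36, 315], [0, 1, 18], [0, 0, 1]]

B = I + N where N = [[0, 4, 3], [0, 0, 2], [0, 0, 0]] is strictly upper-triangular, so N^3 = 0.
(I + N)^9 = I + 9·N + 36·N^2 = [[1, 36, 315], [0, 1, 18], [0, 0, 1]].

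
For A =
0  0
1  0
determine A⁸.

[[0, 0], [0, 0]]

A is strictly triangular, hence nilpotent: A² = 0, so A⁸ = 0.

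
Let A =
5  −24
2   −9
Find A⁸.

[[−19679, 78720], [−6560, 26241]]

tr A = −4 and det A = 3, so the characteristic polynomial is λ² − (−4)λ + (3) with roots −1 and −3.
Eigenvectors give P = [[−4, −3], [−1, −1]] with P⁻¹ = [[−1, 3], [1, −4]], and A = P·diag(−1, −3)·P⁻¹.
Then A⁸ = P·diag(1, 6561)·P⁻¹ = [[−4, −19683], [−1, −6561]] · [[−1, 3], [1, −4]] = [[−19679, 78720], [−6560, 26241]].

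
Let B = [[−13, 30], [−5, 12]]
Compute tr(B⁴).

97

tr B = −1 and det B = −6, so the characteristic polynomial is λ² − (−1)λ + (−6) with roots 2 and −3.
Eigenvectors give P = [[2, 3], [1, 1]] with P⁻¹ = [[−1, 3], [1, −2]], and B = P·diag(2, −3)·P⁻¹.
Then B⁴ = P·diag(16, 81)·P⁻¹ = [[32, 243], [16, 81]] · [[−1, 3], [1, −2]] = [[211, −390], [65, −114]].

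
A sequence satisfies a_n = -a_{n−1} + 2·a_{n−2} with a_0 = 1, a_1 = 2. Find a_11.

With companion matrix M = [[-1, 2], [1, 0]], [a_n, a_{n−1}]ᵀ = M·[a_{n−1}, a_{n−2}]ᵀ, so [a_11, a_10]ᵀ = M^10·[a_1, a_0]ᵀ.
M^10 = [[683, -682], [-341, 342]], giving [a_11, a_10]ᵀ = [[684], [-340]].

684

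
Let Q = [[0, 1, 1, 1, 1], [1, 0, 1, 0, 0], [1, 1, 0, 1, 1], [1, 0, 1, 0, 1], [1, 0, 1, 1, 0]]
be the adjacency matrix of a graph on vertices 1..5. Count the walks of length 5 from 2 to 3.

The number of length-5 walks from vertex 2 to vertex 3 is entry (2,3) of Q⁵, where Q is the adjacency matrix.
Q² = [[4, 1, 3, 2, 2], [1, 2, 1, 2, 2], [3, 1, 4, 2, 2], [2, 2, 2, 3, 2], [2, 2, 2, 2, 3]]
Q³ = [[8, 7, 9, 9, 9], [7, 2, 7, 4, 4], [9, 7, 8, 9, 9], [9, 4, 9, 6, 7], [9, 4, 9, 7, 6]]
Q⁴ = [[34, 17, 33, 26, 26], [17, 14, 17, 18, 18], [33, 17, 34, 26, 26], [26, 18, 26, 25, 24], [26, 18, 26, 24, 25]]
Q⁵ = [[102, 67, 103, 93, 93], [67, 34, 67, 52, 52], [103, 67, 102, 93, 93], [93, 52, 93, 76, 77], [93, 52, 93, 77, 76]]

67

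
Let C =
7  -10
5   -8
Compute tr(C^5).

-211

tr C = -1 and det C = -6, so the characteristic polynomial is λ² − (-1)λ + (-6) with roots 2 and -3.
Eigenvectors give P = [[-2, 1], [-1, 1]] with P⁻¹ = [[-1, 1], [-1, 2]], and C = P·diag(2, -3)·P⁻¹.
Then C^5 = P·diag(32, -243)·P⁻¹ = [[-64, -243], [-32, -243]] · [[-1, 1], [-1, 2]] = [[307, -550], [275, -518]].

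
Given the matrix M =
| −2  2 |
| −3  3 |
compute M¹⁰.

M² = M (a projection; rank 1, trace 1), so M¹⁰ = M.

[[−2, 2], [−3, 3]]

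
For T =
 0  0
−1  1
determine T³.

[[0, 0], [−1, 1]]

T² = T (a projection; rank 1, trace 1), so T³ = T.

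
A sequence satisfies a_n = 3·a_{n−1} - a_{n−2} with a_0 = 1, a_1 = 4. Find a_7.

With companion matrix C = [[3, -1], [1, 0]], [a_n, a_{n−1}]ᵀ = C·[a_{n−1}, a_{n−2}]ᵀ, so [a_7, a_6]ᵀ = C⁶·[a_1, a_0]ᵀ.
C⁶ = [[377, -144], [144, -55]], giving [a_7, a_6]ᵀ = [[1364], [521]].

1364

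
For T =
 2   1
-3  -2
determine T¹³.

[[2, 1], [-3, -2]]

T² = I (check: tr T = 0 and det T = -1), so T¹³ = T since 13 is odd.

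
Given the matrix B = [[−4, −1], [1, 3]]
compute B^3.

[[−59, −12], [12, 25]]

B^2 = [[15, 1], [−1, 8]]
B^3 = [[−59, −12], [12, 25]]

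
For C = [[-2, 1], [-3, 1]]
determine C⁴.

[[-2, 1], [-3, 1]]

C² = [[1, -1], [3, -2]]
C³ = [[1, 0], [0, 1]]
C⁴ = [[-2, 1], [-3, 1]]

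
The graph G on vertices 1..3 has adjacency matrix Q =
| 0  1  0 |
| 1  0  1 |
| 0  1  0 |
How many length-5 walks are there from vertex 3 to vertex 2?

4

The number of length-5 walks from vertex 3 to vertex 2 is entry (3,2) of Q⁵, where Q is the adjacency matrix.
Q² = [[1, 0, 1], [0, 2, 0], [1, 0, 1]]
Q³ = [[0, 2, 0], [2, 0, 2], [0, 2, 0]]
Q⁴ = [[2, 0, 2], [0, 4, 0], [2, 0, 2]]
Q⁵ = [[0, 4, 0], [4, 0, 4], [0, 4, 0]]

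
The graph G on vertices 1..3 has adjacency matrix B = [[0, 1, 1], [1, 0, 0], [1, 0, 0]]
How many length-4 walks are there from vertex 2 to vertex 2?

The number of length-4 walks from vertex 2 to vertex 2 is entry (2,2) of B⁴, where B is the adjacency matrix.
B² = [[2, 0, 0], [0, 1, 1], [0, 1, 1]]
B³ = [[0, 2, 2], [2, 0, 0], [2, 0, 0]]
B⁴ = [[4, 0, 0], [0, 2, 2], [0, 2, 2]]

2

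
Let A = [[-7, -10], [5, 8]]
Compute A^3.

[[-43, -70], [35, 62]]

tr A = 1 and det A = -6, so the characteristic polynomial is λ² − (1)λ + (-6) with roots -2 and 3.
Eigenvectors give P = [[2, -1], [-1, 1]] with P⁻¹ = [[1, 1], [1, 2]], and A = P·diag(-2, 3)·P⁻¹.
Then A^3 = P·diag(-8, 27)·P⁻¹ = [[-16, -27], [8, 27]] · [[1, 1], [1, 2]] = [[-43, -70], [35, 62]].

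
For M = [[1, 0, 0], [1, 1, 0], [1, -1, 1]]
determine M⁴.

M = I + N where N = [[0, 0, 0], [1, 0, 0], [1, -1, 0]] is strictly lower-triangular, so N³ = 0.
(I + N)⁴ = I + 4·N + 6·N² = [[1, 0, 0], [4, 1, 0], [-2, -4, 1]].

[[1, 0, 0], [4, 1, 0], [-2, -4, 1]]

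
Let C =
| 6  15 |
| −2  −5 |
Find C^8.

[[6, 15], [−2, −5]]

C² = C (a projection; rank 1, trace 1), so C^8 = C.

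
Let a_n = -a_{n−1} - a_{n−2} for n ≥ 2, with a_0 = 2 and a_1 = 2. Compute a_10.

With companion matrix C = [[-1, -1], [1, 0]], [a_n, a_{n−1}]ᵀ = C·[a_{n−1}, a_{n−2}]ᵀ, so [a_10, a_9]ᵀ = C^9·[a_1, a_0]ᵀ.
C^9 = [[1, 0], [0, 1]], giving [a_10, a_9]ᵀ = [[2], [2]].

2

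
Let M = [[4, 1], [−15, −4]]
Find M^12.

[[1, 0], [0, 1]]

M² = I (check: tr M = 0 and det M = −1), so M^12 = I since 12 is even.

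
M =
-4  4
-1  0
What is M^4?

M^2 = [[12, -16], [4, -4]]
M^3 = [[-32, 48], [-12, 16]]
M^4 = [[80, -128], [32, -48]]

[[80, -128], [32, -48]]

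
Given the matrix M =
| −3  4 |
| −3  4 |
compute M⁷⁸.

[[−3, 4], [−3, 4]]

M² = M (a projection; rank 1, trace 1), so M⁷⁸ = M.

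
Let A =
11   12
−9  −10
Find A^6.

tr A = 1 and det A = −2, so the characteristic polynomial is λ² − (1)λ + (−2) with roots 2 and −1.
Eigenvectors give P = [[−4, −1], [3, 1]] with P⁻¹ = [[−1, −1], [3, 4]], and A = P·diag(2, −1)·P⁻¹.
Then A^6 = P·diag(64, 1)·P⁻¹ = [[−256, −1], [192, 1]] · [[−1, −1], [3, 4]] = [[253, 252], [−189, −188]].

[[253, 252], [−189, −188]]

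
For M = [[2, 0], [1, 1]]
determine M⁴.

[[16, 0], [15, 1]]

M² = [[4, 0], [3, 1]]
M³ = [[8, 0], [7, 1]]
M⁴ = [[16, 0], [15, 1]]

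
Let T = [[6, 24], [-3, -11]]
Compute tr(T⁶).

793

tr T = -5 and det T = 6, so the characteristic polynomial is λ² − (-5)λ + (6) with roots -3 and -2.
Eigenvectors give P = [[8, 3], [-3, -1]] with P⁻¹ = [[-1, -3], [3, 8]], and T = P·diag(-3, -2)·P⁻¹.
Then T⁶ = P·diag(729, 64)·P⁻¹ = [[5832, 192], [-2187, -64]] · [[-1, -3], [3, 8]] = [[-5256, -15960], [1995, 6049]].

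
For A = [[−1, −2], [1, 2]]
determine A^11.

[[−1, −2], [1, 2]]

A² = A (a projection; rank 1, trace 1), so A^11 = A.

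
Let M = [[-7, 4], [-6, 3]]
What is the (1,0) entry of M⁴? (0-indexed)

tr M = -4 and det M = 3, so the characteristic polynomial is λ² − (-4)λ + (3) with roots -1 and -3.
Eigenvectors give P = [[-2, 1], [-3, 1]] with P⁻¹ = [[1, -1], [3, -2]], and M = P·diag(-1, -3)·P⁻¹.
Then M⁴ = P·diag(1, 81)·P⁻¹ = [[-2, 81], [-3, 81]] · [[1, -1], [3, -2]] = [[241, -160], [240, -159]].

240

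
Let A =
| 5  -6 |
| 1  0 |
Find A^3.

[[65, -114], [19, -30]]

tr A = 5 and det A = 6, so the characteristic polynomial is λ² − (5)λ + (6) with roots 2 and 3.
Eigenvectors give P = [[2, 3], [1, 1]] with P⁻¹ = [[-1, 3], [1, -2]], and A = P·diag(2, 3)·P⁻¹.
Then A^3 = P·diag(8, 27)·P⁻¹ = [[16, 81], [8, 27]] · [[-1, 3], [1, -2]] = [[65, -114], [19, -30]].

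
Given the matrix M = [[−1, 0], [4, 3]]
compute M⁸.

tr M = 2 and det M = −3, so the characteristic polynomial is λ² − (2)λ + (−3) with roots −1 and 3.
Eigenvectors give P = [[1, 0], [−1, −1]] with P⁻¹ = [[1, 0], [−1, −1]], and M = P·diag(−1, 3)·P⁻¹.
Then M⁸ = P·diag(1, 6561)·P⁻¹ = [[1, 0], [−1, −6561]] · [[1, 0], [−1, −1]] = [[1, 0], [6560, 6561]].

[[1, 0], [6560, 6561]]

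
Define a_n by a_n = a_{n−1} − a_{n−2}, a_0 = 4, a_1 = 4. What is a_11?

0

With companion matrix T = [[1, −1], [1, 0]], [a_n, a_{n−1}]ᵀ = T·[a_{n−1}, a_{n−2}]ᵀ, so [a_11, a_10]ᵀ = T^10·[a_1, a_0]ᵀ.
T^10 = [[−1, 1], [−1, 0]], giving [a_11, a_10]ᵀ = [[0], [−4]].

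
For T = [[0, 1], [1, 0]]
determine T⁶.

[[1, 0], [0, 1]]

T² = I (check: tr T = 0 and det T = -1), so T⁶ = I since 6 is even.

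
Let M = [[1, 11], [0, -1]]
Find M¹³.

[[1, 11], [0, -1]]

M² = I (check: tr M = 0 and det M = -1), so M¹³ = M since 13 is odd.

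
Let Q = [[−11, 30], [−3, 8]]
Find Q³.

tr Q = −3 and det Q = 2, so the characteristic polynomial is λ² − (−3)λ + (2) with roots −2 and −1.
Eigenvectors give P = [[10, 3], [3, 1]] with P⁻¹ = [[1, −3], [−3, 10]], and Q = P·diag(−2, −1)·P⁻¹.
Then Q³ = P·diag(−8, −1)·P⁻¹ = [[−80, −3], [−24, −1]] · [[1, −3], [−3, 10]] = [[−71, 210], [−21, 62]].

[[−71, 210], [−21, 62]]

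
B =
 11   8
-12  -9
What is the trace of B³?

tr B = 2 and det B = -3, so the characteristic polynomial is λ² − (2)λ + (-3) with roots 3 and -1.
Eigenvectors give P = [[-1, -2], [1, 3]] with P⁻¹ = [[-3, -2], [1, 1]], and B = P·diag(3, -1)·P⁻¹.
Then B³ = P·diag(27, -1)·P⁻¹ = [[-27, 2], [27, -3]] · [[-3, -2], [1, 1]] = [[83, 56], [-84, -57]].

26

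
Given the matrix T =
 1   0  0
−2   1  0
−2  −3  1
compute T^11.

T = I + N where N = [[0, 0, 0], [−2, 0, 0], [−2, −3, 0]] is strictly lower-triangular, so N^3 = 0.
(I + N)^11 = I + 11·N + 55·N^2 = [[1, 0, 0], [−22, 1, 0], [308, −33, 1]].

[[1, 0, 0], [−22, 1, 0], [308, −33, 1]]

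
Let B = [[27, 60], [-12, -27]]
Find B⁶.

[[729, 0], [0, 729]]

tr B = 0 and det B = -9, so the characteristic polynomial is λ² − (0)λ + (-9) with roots -3 and 3.
Eigenvectors give P = [[-2, 5], [1, -2]] with P⁻¹ = [[2, 5], [1, 2]], and B = P·diag(-3, 3)·P⁻¹.
Then B⁶ = P·diag(729, 729)·P⁻¹ = [[-1458, 3645], [729, -1458]] · [[2, 5], [1, 2]] = [[729, 0], [0, 729]].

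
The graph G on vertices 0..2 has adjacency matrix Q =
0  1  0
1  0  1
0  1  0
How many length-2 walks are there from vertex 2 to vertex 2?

1

The number of length-2 walks from vertex 2 to vertex 2 is entry (2,2) of Q², where Q is the adjacency matrix.
Q² = [[1, 0, 1], [0, 2, 0], [1, 0, 1]]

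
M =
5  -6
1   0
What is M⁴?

tr M = 5 and det M = 6, so the characteristic polynomial is λ² − (5)λ + (6) with roots 3 and 2.
Eigenvectors give P = [[3, 2], [1, 1]] with P⁻¹ = [[1, -2], [-1, 3]], and M = P·diag(3, 2)·P⁻¹.
Then M⁴ = P·diag(81, 16)·P⁻¹ = [[243, 32], [81, 16]] · [[1, -2], [-1, 3]] = [[211, -390], [65, -114]].

[[211, -390], [65, -114]]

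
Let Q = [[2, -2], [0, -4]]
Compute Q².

[[4, 4], [0, 16]]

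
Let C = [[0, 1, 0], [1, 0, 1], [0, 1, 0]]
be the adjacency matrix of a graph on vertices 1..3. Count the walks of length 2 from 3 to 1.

The number of length-2 walks from vertex 3 to vertex 1 is entry (3,1) of C^2, where C is the adjacency matrix.
C^2 = [[1, 0, 1], [0, 2, 0], [1, 0, 1]]

1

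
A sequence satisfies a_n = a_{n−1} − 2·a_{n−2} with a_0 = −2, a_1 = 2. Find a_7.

34

With companion matrix Q = [[1, −2], [1, 0]], [a_n, a_{n−1}]ᵀ = Q·[a_{n−1}, a_{n−2}]ᵀ, so [a_7, a_6]ᵀ = Q⁶·[a_1, a_0]ᵀ.
Q⁶ = [[7, −10], [5, 2]], giving [a_7, a_6]ᵀ = [[34], [6]].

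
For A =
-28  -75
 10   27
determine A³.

tr A = -1 and det A = -6, so the characteristic polynomial is λ² − (-1)λ + (-6) with roots -3 and 2.
Eigenvectors give P = [[3, 5], [-1, -2]] with P⁻¹ = [[2, 5], [-1, -3]], and A = P·diag(-3, 2)·P⁻¹.
Then A³ = P·diag(-27, 8)·P⁻¹ = [[-81, 40], [27, -16]] · [[2, 5], [-1, -3]] = [[-202, -525], [70, 183]].

[[-202, -525], [70, 183]]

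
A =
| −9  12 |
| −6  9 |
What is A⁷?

tr A = 0 and det A = −9, so the characteristic polynomial is λ² − (0)λ + (−9) with roots −3 and 3.
Eigenvectors give P = [[2, −1], [1, −1]] with P⁻¹ = [[1, −1], [1, −2]], and A = P·diag(−3, 3)·P⁻¹.
Then A⁷ = P·diag(−2187, 2187)·P⁻¹ = [[−4374, −2187], [−2187, −2187]] · [[1, −1], [1, −2]] = [[−6561, 8748], [−4374, 6561]].

[[−6561, 8748], [−4374, 6561]]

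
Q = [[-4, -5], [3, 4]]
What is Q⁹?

[[-4, -5], [3, 4]]

Q² = I (check: tr Q = 0 and det Q = -1), so Q⁹ = Q since 9 is odd.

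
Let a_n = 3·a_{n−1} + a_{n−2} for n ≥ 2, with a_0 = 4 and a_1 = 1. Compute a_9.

28678

With companion matrix B = [[3, 1], [1, 0]], [a_n, a_{n−1}]ᵀ = B·[a_{n−1}, a_{n−2}]ᵀ, so [a_9, a_8]ᵀ = B⁸·[a_1, a_0]ᵀ.
B⁸ = [[12970, 3927], [3927, 1189]], giving [a_9, a_8]ᵀ = [[28678], [8683]].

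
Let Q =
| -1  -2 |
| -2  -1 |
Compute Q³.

Q² = [[5, 4], [4, 5]]
Q³ = [[-13, -14], [-14, -13]]

[[-13, -14], [-14, -13]]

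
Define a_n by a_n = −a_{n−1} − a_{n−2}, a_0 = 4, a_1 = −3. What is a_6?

With companion matrix T = [[−1, −1], [1, 0]], [a_n, a_{n−1}]ᵀ = T·[a_{n−1}, a_{n−2}]ᵀ, so [a_6, a_5]ᵀ = T^5·[a_1, a_0]ᵀ.
T^5 = [[0, 1], [−1, −1]], giving [a_6, a_5]ᵀ = [[4], [−1]].

4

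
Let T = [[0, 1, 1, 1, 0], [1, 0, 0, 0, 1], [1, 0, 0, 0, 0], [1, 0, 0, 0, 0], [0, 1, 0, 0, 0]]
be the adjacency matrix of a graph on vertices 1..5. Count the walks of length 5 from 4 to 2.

0

The number of length-5 walks from vertex 4 to vertex 2 is entry (4,2) of T⁵, where T is the adjacency matrix.
T² = [[3, 0, 0, 0, 1], [0, 2, 1, 1, 0], [0, 1, 1, 1, 0], [0, 1, 1, 1, 0], [1, 0, 0, 0, 1]]
T³ = [[0, 4, 3, 3, 0], [4, 0, 0, 0, 2], [3, 0, 0, 0, 1], [3, 0, 0, 0, 1], [0, 2, 1, 1, 0]]
T⁴ = [[10, 0, 0, 0, 4], [0, 6, 4, 4, 0], [0, 4, 3, 3, 0], [0, 4, 3, 3, 0], [4, 0, 0, 0, 2]]
T⁵ = [[0, 14, 10, 10, 0], [14, 0, 0, 0, 6], [10, 0, 0, 0, 4], [10, 0, 0, 0, 4], [0, 6, 4, 4, 0]]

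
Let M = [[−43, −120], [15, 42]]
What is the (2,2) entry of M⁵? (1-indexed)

tr M = −1 and det M = −6, so the characteristic polynomial is λ² − (−1)λ + (−6) with roots −3 and 2.
Eigenvectors give P = [[3, 8], [−1, −3]] with P⁻¹ = [[3, 8], [−1, −3]], and M = P·diag(−3, 2)·P⁻¹.
Then M⁵ = P·diag(−243, 32)·P⁻¹ = [[−729, 256], [243, −96]] · [[3, 8], [−1, −3]] = [[−2443, −6600], [825, 2232]].

2232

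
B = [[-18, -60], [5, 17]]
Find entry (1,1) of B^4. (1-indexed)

tr B = -1 and det B = -6, so the characteristic polynomial is λ² − (-1)λ + (-6) with roots -3 and 2.
Eigenvectors give P = [[4, -3], [-1, 1]] with P⁻¹ = [[1, 3], [1, 4]], and B = P·diag(-3, 2)·P⁻¹.
Then B^4 = P·diag(81, 16)·P⁻¹ = [[324, -48], [-81, 16]] · [[1, 3], [1, 4]] = [[276, 780], [-65, -179]].

276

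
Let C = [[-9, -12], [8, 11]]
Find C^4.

[[-159, -240], [160, 241]]

tr C = 2 and det C = -3, so the characteristic polynomial is λ² − (2)λ + (-3) with roots 3 and -1.
Eigenvectors give P = [[1, 3], [-1, -2]] with P⁻¹ = [[-2, -3], [1, 1]], and C = P·diag(3, -1)·P⁻¹.
Then C^4 = P·diag(81, 1)·P⁻¹ = [[81, 3], [-81, -2]] · [[-2, -3], [1, 1]] = [[-159, -240], [160, 241]].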